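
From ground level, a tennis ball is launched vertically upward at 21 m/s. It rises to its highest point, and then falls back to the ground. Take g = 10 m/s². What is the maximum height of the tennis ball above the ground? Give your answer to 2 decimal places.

Phase 1 (rising): v₀ = 21.0 m/s, a = -10 m/s².
v = v₀ + at → t = (0 − 21.0) / -10 = 2.10 s
v² = v₀² + 2aΔx → Δx = (0² − 21.0²)/(2·-10) = 22.1 m
Maximum height = 22.1 m

22.05 m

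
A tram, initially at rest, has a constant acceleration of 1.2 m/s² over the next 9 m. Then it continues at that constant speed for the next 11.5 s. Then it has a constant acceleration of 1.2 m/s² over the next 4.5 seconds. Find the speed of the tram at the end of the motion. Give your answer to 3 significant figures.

Phase 1 (accelerating): v₀ = 0 m/s, a = 1.2 m/s².
v² = v₀² + 2aΔx = 0² + 2·1.2·9 = 21.6 → v = 4.65 m/s
t = (v − v₀)/a = (4.65 − 0)/1.2 = 3.87 s

Phase 2 (constant speed): v₀ = 4.65 m/s, a = 0 m/s².
v = v₀ + at = 4.65 + (0)(11.5) = 4.65 m/s
Δx = v₀t + ½at² = 4.65·11.5 + 0.5·0·11.5² = 53.4 m

Phase 3 (accelerating): v₀ = 4.65 m/s, a = 1.2 m/s².
v = v₀ + at = 4.65 + (1.2)(4.5) = 10.0 m/s
Δx = v₀t + ½at² = 4.65·4.5 + 0.5·1.2·4.5² = 33.1 m
Final speed = 10.0 m/s

10.0 m/s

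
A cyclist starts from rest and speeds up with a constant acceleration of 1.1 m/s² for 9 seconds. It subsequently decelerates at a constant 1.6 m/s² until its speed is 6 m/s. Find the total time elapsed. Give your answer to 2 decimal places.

11.44 s

Phase 1 (accelerating): v₀ = 0 m/s, a = 1.1 m/s².
v = v₀ + at = 0 + (1.1)(9) = 9.90 m/s
Δx = v₀t + ½at² = 0·9 + 0.5·1.1·9² = 44.6 m

Phase 2 (decelerating): v₀ = 9.90 m/s, a = -1.6 m/s².
v = v₀ + at → t = (6 − 9.90) / -1.6 = 2.44 s
v² = v₀² + 2aΔx → Δx = (6² − 9.90²)/(2·-1.6) = 19.4 m
Total time = 9.00 + 2.44 = 11.4 s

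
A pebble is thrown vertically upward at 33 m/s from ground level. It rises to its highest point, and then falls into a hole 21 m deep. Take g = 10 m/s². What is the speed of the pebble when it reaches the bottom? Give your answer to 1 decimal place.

Phase 1 (rising): v₀ = 33.0 m/s, a = -10 m/s².
v = v₀ + at → t = (0 − 33.0) / -10 = 3.30 s
v² = v₀² + 2aΔx → Δx = (0² − 33.0²)/(2·-10) = 54.5 m

Phase 2 (falling): v₀ = 0 m/s, a = -10 m/s².
Falls 75.5 m from rest: t = √(2·75.5/10) = 3.88 s; v = g·t = 38.8 m/s.
Final speed = 38.8 m/s

38.8 m/s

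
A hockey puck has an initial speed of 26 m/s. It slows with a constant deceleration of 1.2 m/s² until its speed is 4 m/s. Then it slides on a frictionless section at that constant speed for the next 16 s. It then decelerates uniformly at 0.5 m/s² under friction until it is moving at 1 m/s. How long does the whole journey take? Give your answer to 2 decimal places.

40.33 s

Phase 1 (decelerating): v₀ = 26.0 m/s, a = -1.2 m/s².
v = v₀ + at → t = (4 − 26.0) / -1.2 = 18.3 s
v² = v₀² + 2aΔx → Δx = (4² − 26.0²)/(2·-1.2) = 275 m

Phase 2 (constant speed): v₀ = 4.00 m/s, a = 0 m/s².
v = v₀ + at = 4.00 + (0)(16) = 4.00 m/s
Δx = v₀t + ½at² = 4.00·16 + 0.5·0·16² = 64.0 m

Phase 3 (decelerating): v₀ = 4.00 m/s, a = -0.5 m/s².
v = v₀ + at → t = (1 − 4.00) / -0.5 = 6.00 s
v² = v₀² + 2aΔx → Δx = (1² − 4.00²)/(2·-0.5) = 15.0 m
Total time = 18.3 + 16.0 + 6.00 = 40.3 s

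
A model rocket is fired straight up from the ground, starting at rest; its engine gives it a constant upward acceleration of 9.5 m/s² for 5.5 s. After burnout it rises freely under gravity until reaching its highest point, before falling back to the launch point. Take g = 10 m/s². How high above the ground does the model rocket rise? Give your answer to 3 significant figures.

Phase 1 (powered ascent): v₀ = 0 m/s, a = 9.5 m/s².
v = v₀ + at = 0 + (9.5)(5.5) = 52.2 m/s
Δx = v₀t + ½at² = 0·5.5 + 0.5·9.5·5.5² = 144 m

Phase 2 (coasting upward): v₀ = 52.2 m/s, a = -10 m/s².
v = v₀ + at → t = (0 − 52.2) / -10 = 5.22 s
v² = v₀² + 2aΔx → Δx = (0² − 52.2²)/(2·-10) = 137 m
Maximum height = 144 + 137 = 280 m

280 m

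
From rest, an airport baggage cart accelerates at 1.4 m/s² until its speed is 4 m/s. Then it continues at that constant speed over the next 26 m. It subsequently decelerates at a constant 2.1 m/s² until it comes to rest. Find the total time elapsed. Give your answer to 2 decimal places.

Phase 1 (accelerating): v₀ = 0 m/s, a = 1.4 m/s².
v = v₀ + at → t = (4 − 0) / 1.4 = 2.86 s
v² = v₀² + 2aΔx → Δx = (4² − 0²)/(2·1.4) = 5.71 m

Phase 2 (constant speed): v₀ = 4.00 m/s, a = 0 m/s².
Constant speed: t = d/v = 26/4.00 = 6.50 s

Phase 3 (decelerating): v₀ = 4.00 m/s, a = -2.1 m/s².
v = v₀ + at → t = (0 − 4.00) / -2.1 = 1.90 s
v² = v₀² + 2aΔx → Δx = (0² − 4.00²)/(2·-2.1) = 3.81 m
Total time = 2.86 + 6.50 + 1.90 = 11.3 s

11.26 s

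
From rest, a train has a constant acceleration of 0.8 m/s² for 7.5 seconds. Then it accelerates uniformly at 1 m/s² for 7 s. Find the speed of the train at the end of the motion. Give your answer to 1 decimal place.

13.0 m/s

Phase 1 (accelerating): v₀ = 0 m/s, a = 0.8 m/s².
v = v₀ + at = 0 + (0.8)(7.5) = 6.00 m/s
Δx = v₀t + ½at² = 0·7.5 + 0.5·0.8·7.5² = 22.5 m

Phase 2 (accelerating): v₀ = 6.00 m/s, a = 1 m/s².
v = v₀ + at = 6.00 + (1)(7) = 13.0 m/s
Δx = v₀t + ½at² = 6.00·7 + 0.5·1·7² = 66.5 m
Final speed = 13.0 m/s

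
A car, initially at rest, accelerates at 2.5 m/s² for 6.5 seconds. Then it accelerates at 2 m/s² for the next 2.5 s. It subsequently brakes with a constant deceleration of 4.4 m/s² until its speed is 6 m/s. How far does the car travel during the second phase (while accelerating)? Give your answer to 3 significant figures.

46.9 m

Phase 1 (accelerating): v₀ = 0 m/s, a = 2.5 m/s².
v = v₀ + at = 0 + (2.5)(6.5) = 16.2 m/s
Δx = v₀t + ½at² = 0·6.5 + 0.5·2.5·6.5² = 52.8 m

Phase 2 (accelerating): v₀ = 16.2 m/s, a = 2 m/s².
v = v₀ + at = 16.2 + (2)(2.5) = 21.2 m/s
Δx = v₀t + ½at² = 16.2·2.5 + 0.5·2·2.5² = 46.9 m
Distance in phase 2 = 46.9 m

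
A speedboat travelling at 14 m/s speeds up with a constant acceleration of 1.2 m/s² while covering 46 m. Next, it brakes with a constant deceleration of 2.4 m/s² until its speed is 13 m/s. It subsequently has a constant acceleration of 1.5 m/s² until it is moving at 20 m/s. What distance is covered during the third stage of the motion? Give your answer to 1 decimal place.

Phase 1 (accelerating): v₀ = 14.0 m/s, a = 1.2 m/s².
v² = v₀² + 2aΔx = 14.0² + 2·1.2·46 = 306 → v = 17.5 m/s
t = (v − v₀)/a = (17.5 − 14.0)/1.2 = 2.92 s

Phase 2 (decelerating): v₀ = 17.5 m/s, a = -2.4 m/s².
v = v₀ + at → t = (13 − 17.5) / -2.4 = 1.88 s
v² = v₀² + 2aΔx → Δx = (13² − 17.5²)/(2·-2.4) = 28.6 m

Phase 3 (accelerating): v₀ = 13.0 m/s, a = 1.5 m/s².
v = v₀ + at → t = (20 − 13.0) / 1.5 = 4.67 s
v² = v₀² + 2aΔx → Δx = (20² − 13.0²)/(2·1.5) = 77.0 m
Distance in phase 3 = 77.0 m

77.0 m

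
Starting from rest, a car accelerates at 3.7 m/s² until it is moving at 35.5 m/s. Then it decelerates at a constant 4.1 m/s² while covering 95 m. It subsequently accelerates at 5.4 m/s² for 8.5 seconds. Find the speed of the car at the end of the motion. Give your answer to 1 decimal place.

67.8 m/s

Phase 1 (accelerating): v₀ = 0 m/s, a = 3.7 m/s².
v = v₀ + at → t = (35.5 − 0) / 3.7 = 9.59 s
v² = v₀² + 2aΔx → Δx = (35.5² − 0²)/(2·3.7) = 170 m

Phase 2 (decelerating): v₀ = 35.5 m/s, a = -4.1 m/s².
v² = v₀² + 2aΔx = 35.5² + 2·-4.1·95 = 481 → v = 21.9 m/s
t = (v − v₀)/a = (21.9 − 35.5)/-4.1 = 3.31 s

Phase 3 (accelerating): v₀ = 21.9 m/s, a = 5.4 m/s².
v = v₀ + at = 21.9 + (5.4)(8.5) = 67.8 m/s
Δx = v₀t + ½at² = 21.9·8.5 + 0.5·5.4·8.5² = 382 m
Final speed = 67.8 m/s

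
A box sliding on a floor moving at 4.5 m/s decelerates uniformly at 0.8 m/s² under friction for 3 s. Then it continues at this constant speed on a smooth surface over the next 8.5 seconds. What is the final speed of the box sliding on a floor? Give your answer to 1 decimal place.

Phase 1 (decelerating): v₀ = 4.50 m/s, a = -0.8 m/s².
v = v₀ + at = 4.50 + (-0.8)(3) = 2.10 m/s
Δx = v₀t + ½at² = 4.50·3 + 0.5·-0.8·3² = 9.90 m

Phase 2 (constant speed): v₀ = 2.10 m/s, a = 0 m/s².
v = v₀ + at = 2.10 + (0)(8.5) = 2.10 m/s
Δx = v₀t + ½at² = 2.10·8.5 + 0.5·0·8.5² = 17.8 m
Final speed = 2.10 m/s

2.1 m/s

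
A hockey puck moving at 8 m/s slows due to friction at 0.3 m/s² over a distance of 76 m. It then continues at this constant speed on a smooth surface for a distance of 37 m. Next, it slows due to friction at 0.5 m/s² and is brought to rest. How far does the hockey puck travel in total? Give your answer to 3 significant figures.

Phase 1 (decelerating): v₀ = 8.00 m/s, a = -0.3 m/s².
v² = v₀² + 2aΔx = 8.00² + 2·-0.3·76 = 18.4 → v = 4.29 m/s
t = (v − v₀)/a = (4.29 − 8.00)/-0.3 = 12.4 s

Phase 2 (constant speed): v₀ = 4.29 m/s, a = 0 m/s².
Constant speed: t = d/v = 37/4.29 = 8.63 s

Phase 3 (decelerating): v₀ = 4.29 m/s, a = -0.5 m/s².
v = v₀ + at → t = (0 − 4.29) / -0.5 = 8.58 s
v² = v₀² + 2aΔx → Δx = (0² − 4.29²)/(2·-0.5) = 18.4 m
Total distance = 76.0 + 37.0 + 18.4 = 131 m

131 m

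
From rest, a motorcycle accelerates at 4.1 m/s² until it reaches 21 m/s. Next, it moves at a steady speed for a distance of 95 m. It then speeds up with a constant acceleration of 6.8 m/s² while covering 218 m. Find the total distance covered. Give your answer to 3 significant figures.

Phase 1 (accelerating): v₀ = 0 m/s, a = 4.1 m/s².
v = v₀ + at → t = (21 − 0) / 4.1 = 5.12 s
v² = v₀² + 2aΔx → Δx = (21² − 0²)/(2·4.1) = 53.8 m

Phase 2 (constant speed): v₀ = 21.0 m/s, a = 0 m/s².
Constant speed: t = d/v = 95/21.0 = 4.52 s

Phase 3 (accelerating): v₀ = 21.0 m/s, a = 6.8 m/s².
v² = v₀² + 2aΔx = 21.0² + 2·6.8·218 = 3410 → v = 58.4 m/s
t = (v − v₀)/a = (58.4 − 21.0)/6.8 = 5.49 s
Total distance = 53.8 + 95.0 + 218 = 367 m

367 m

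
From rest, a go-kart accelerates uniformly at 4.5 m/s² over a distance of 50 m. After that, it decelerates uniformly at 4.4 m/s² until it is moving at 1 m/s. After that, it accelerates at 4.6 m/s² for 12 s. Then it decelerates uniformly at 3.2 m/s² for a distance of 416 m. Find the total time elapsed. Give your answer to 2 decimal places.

31.91 s

Phase 1 (accelerating): v₀ = 0 m/s, a = 4.5 m/s².
v² = v₀² + 2aΔx = 0² + 2·4.5·50 = 450 → v = 21.2 m/s
t = (v − v₀)/a = (21.2 − 0)/4.5 = 4.71 s

Phase 2 (decelerating): v₀ = 21.2 m/s, a = -4.4 m/s².
v = v₀ + at → t = (1 − 21.2) / -4.4 = 4.59 s
v² = v₀² + 2aΔx → Δx = (1² − 21.2²)/(2·-4.4) = 51.0 m

Phase 3 (accelerating): v₀ = 1.00 m/s, a = 4.6 m/s².
v = v₀ + at = 1.00 + (4.6)(12) = 56.2 m/s
Δx = v₀t + ½at² = 1.00·12 + 0.5·4.6·12² = 343 m

Phase 4 (decelerating): v₀ = 56.2 m/s, a = -3.2 m/s².
v² = v₀² + 2aΔx = 56.2² + 2·-3.2·416 = 496 → v = 22.3 m/s
t = (v − v₀)/a = (22.3 − 56.2)/-3.2 = 10.6 s
Total time = 4.71 + 4.59 + 12.0 + 10.6 = 31.9 s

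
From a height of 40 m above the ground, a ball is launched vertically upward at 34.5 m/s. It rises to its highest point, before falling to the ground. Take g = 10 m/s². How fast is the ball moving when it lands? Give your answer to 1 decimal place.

44.6 m/s

Phase 1 (rising): v₀ = 34.5 m/s, a = -10 m/s².
v = v₀ + at → t = (0 − 34.5) / -10 = 3.45 s
v² = v₀² + 2aΔx → Δx = (0² − 34.5²)/(2·-10) = 59.5 m

Phase 2 (falling): v₀ = 0 m/s, a = -10 m/s².
Falls 99.5 m from rest: t = √(2·99.5/10) = 4.46 s; v = g·t = 44.6 m/s.
Final speed = 44.6 m/s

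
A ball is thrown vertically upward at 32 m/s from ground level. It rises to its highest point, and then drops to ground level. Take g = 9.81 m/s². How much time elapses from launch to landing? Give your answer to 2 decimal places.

Phase 1 (rising): v₀ = 32.0 m/s, a = -9.81 m/s².
v = v₀ + at → t = (0 − 32.0) / -9.81 = 3.26 s
v² = v₀² + 2aΔx → Δx = (0² − 32.0²)/(2·-9.81) = 52.2 m

Phase 2 (falling): v₀ = 0 m/s, a = -9.81 m/s².
Falls 52.2 m from rest: t = √(2·52.2/9.81) = 3.26 s; v = g·t = 32.0 m/s.
Total time = 3.26 + 3.26 = 6.52 s

6.52 s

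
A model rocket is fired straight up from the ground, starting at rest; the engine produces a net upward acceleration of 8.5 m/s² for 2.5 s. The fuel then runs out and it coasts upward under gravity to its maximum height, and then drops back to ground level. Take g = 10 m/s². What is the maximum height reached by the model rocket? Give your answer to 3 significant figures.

Phase 1 (powered ascent): v₀ = 0 m/s, a = 8.5 m/s².
v = v₀ + at = 0 + (8.5)(2.5) = 21.2 m/s
Δx = v₀t + ½at² = 0·2.5 + 0.5·8.5·2.5² = 26.6 m

Phase 2 (coasting upward): v₀ = 21.2 m/s, a = -10 m/s².
v = v₀ + at → t = (0 − 21.2) / -10 = 2.12 s
v² = v₀² + 2aΔx → Δx = (0² − 21.2²)/(2·-10) = 22.6 m
Maximum height = 26.6 + 22.6 = 49.1 m

49.1 m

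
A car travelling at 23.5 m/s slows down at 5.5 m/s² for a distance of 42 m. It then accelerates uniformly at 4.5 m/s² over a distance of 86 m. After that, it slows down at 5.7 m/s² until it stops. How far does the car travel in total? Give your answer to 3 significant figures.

Phase 1 (decelerating): v₀ = 23.5 m/s, a = -5.5 m/s².
v² = v₀² + 2aΔx = 23.5² + 2·-5.5·42 = 90.2 → v = 9.50 m/s
t = (v − v₀)/a = (9.50 − 23.5)/-5.5 = 2.55 s

Phase 2 (accelerating): v₀ = 9.50 m/s, a = 4.5 m/s².
v² = v₀² + 2aΔx = 9.50² + 2·4.5·86 = 864 → v = 29.4 m/s
t = (v − v₀)/a = (29.4 − 9.50)/4.5 = 4.42 s

Phase 3 (decelerating): v₀ = 29.4 m/s, a = -5.7 m/s².
v = v₀ + at → t = (0 − 29.4) / -5.7 = 5.16 s
v² = v₀² + 2aΔx → Δx = (0² − 29.4²)/(2·-5.7) = 75.8 m
Total distance = 42.0 + 86.0 + 75.8 = 204 m

204 m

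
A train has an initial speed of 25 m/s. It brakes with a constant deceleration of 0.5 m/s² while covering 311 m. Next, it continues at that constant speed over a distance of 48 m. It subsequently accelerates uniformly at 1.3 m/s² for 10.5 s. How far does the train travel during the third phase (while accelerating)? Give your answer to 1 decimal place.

257.7 m

Phase 1 (decelerating): v₀ = 25.0 m/s, a = -0.5 m/s².
v² = v₀² + 2aΔx = 25.0² + 2·-0.5·311 = 314 → v = 17.7 m/s
t = (v − v₀)/a = (17.7 − 25.0)/-0.5 = 14.6 s

Phase 2 (constant speed): v₀ = 17.7 m/s, a = 0 m/s².
Constant speed: t = d/v = 48/17.7 = 2.71 s

Phase 3 (accelerating): v₀ = 17.7 m/s, a = 1.3 m/s².
v = v₀ + at = 17.7 + (1.3)(10.5) = 31.4 m/s
Δx = v₀t + ½at² = 17.7·10.5 + 0.5·1.3·10.5² = 258 m
Distance in phase 3 = 258 m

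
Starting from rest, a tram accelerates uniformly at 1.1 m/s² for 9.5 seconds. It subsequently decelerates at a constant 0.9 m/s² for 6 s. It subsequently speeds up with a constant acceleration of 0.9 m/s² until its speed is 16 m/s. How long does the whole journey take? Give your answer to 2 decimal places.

27.67 s

Phase 1 (accelerating): v₀ = 0 m/s, a = 1.1 m/s².
v = v₀ + at = 0 + (1.1)(9.5) = 10.5 m/s
Δx = v₀t + ½at² = 0·9.5 + 0.5·1.1·9.5² = 49.6 m

Phase 2 (decelerating): v₀ = 10.5 m/s, a = -0.9 m/s².
v = v₀ + at = 10.5 + (-0.9)(6) = 5.05 m/s
Δx = v₀t + ½at² = 10.5·6 + 0.5·-0.9·6² = 46.5 m

Phase 3 (accelerating): v₀ = 5.05 m/s, a = 0.9 m/s².
v = v₀ + at → t = (16 − 5.05) / 0.9 = 12.2 s
v² = v₀² + 2aΔx → Δx = (16² − 5.05²)/(2·0.9) = 128 m
Total time = 9.50 + 6.00 + 12.2 = 27.7 s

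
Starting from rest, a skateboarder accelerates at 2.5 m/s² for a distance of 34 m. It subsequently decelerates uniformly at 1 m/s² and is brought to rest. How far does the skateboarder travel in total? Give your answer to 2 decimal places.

119.00 m

Phase 1 (accelerating): v₀ = 0 m/s, a = 2.5 m/s².
v² = v₀² + 2aΔx = 0² + 2·2.5·34 = 170 → v = 13.0 m/s
t = (v − v₀)/a = (13.0 − 0)/2.5 = 5.22 s

Phase 2 (decelerating): v₀ = 13.0 m/s, a = -1 m/s².
v = v₀ + at → t = (0 − 13.0) / -1 = 13.0 s
v² = v₀² + 2aΔx → Δx = (0² − 13.0²)/(2·-1) = 85.0 m
Total distance = 34.0 + 85.0 = 119 m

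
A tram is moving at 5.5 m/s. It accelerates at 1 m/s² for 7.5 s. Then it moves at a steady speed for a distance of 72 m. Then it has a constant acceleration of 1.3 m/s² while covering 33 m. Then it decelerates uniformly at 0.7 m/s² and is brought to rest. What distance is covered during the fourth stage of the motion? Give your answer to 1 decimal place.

182.0 m

Phase 1 (accelerating): v₀ = 5.50 m/s, a = 1 m/s².
v = v₀ + at = 5.50 + (1)(7.5) = 13.0 m/s
Δx = v₀t + ½at² = 5.50·7.5 + 0.5·1·7.5² = 69.4 m

Phase 2 (constant speed): v₀ = 13.0 m/s, a = 0 m/s².
Constant speed: t = d/v = 72/13.0 = 5.54 s

Phase 3 (accelerating): v₀ = 13.0 m/s, a = 1.3 m/s².
v² = v₀² + 2aΔx = 13.0² + 2·1.3·33 = 255 → v = 16.0 m/s
t = (v − v₀)/a = (16.0 − 13.0)/1.3 = 2.28 s

Phase 4 (decelerating): v₀ = 16.0 m/s, a = -0.7 m/s².
v = v₀ + at → t = (0 − 16.0) / -0.7 = 22.8 s
v² = v₀² + 2aΔx → Δx = (0² − 16.0²)/(2·-0.7) = 182 m
Distance in phase 4 = 182 m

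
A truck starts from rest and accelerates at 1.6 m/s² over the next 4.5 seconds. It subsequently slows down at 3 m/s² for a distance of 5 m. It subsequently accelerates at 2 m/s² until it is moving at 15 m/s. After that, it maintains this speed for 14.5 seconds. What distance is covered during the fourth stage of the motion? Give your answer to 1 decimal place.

Phase 1 (accelerating): v₀ = 0 m/s, a = 1.6 m/s².
v = v₀ + at = 0 + (1.6)(4.5) = 7.20 m/s
Δx = v₀t + ½at² = 0·4.5 + 0.5·1.6·4.5² = 16.2 m

Phase 2 (decelerating): v₀ = 7.20 m/s, a = -3 m/s².
v² = v₀² + 2aΔx = 7.20² + 2·-3·5 = 21.8 → v = 4.67 m/s
t = (v − v₀)/a = (4.67 − 7.20)/-3 = 0.842 s

Phase 3 (accelerating): v₀ = 4.67 m/s, a = 2 m/s².
v = v₀ + at → t = (15 − 4.67) / 2 = 5.16 s
v² = v₀² + 2aΔx → Δx = (15² − 4.67²)/(2·2) = 50.8 m

Phase 4 (constant speed): v₀ = 15.0 m/s, a = 0 m/s².
v = v₀ + at = 15.0 + (0)(14.5) = 15.0 m/s
Δx = v₀t + ½at² = 15.0·14.5 + 0.5·0·14.5² = 218 m
Distance in phase 4 = 218 m

217.5 m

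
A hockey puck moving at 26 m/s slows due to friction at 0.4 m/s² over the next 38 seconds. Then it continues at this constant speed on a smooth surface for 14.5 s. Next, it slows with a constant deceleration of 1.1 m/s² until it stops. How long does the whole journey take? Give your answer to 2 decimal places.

62.32 s

Phase 1 (decelerating): v₀ = 26.0 m/s, a = -0.4 m/s².
v = v₀ + at = 26.0 + (-0.4)(38) = 10.8 m/s
Δx = v₀t + ½at² = 26.0·38 + 0.5·-0.4·38² = 699 m

Phase 2 (constant speed): v₀ = 10.8 m/s, a = 0 m/s².
v = v₀ + at = 10.8 + (0)(14.5) = 10.8 m/s
Δx = v₀t + ½at² = 10.8·14.5 + 0.5·0·14.5² = 157 m

Phase 3 (decelerating): v₀ = 10.8 m/s, a = -1.1 m/s².
v = v₀ + at → t = (0 − 10.8) / -1.1 = 9.82 s
v² = v₀² + 2aΔx → Δx = (0² − 10.8²)/(2·-1.1) = 53.0 m
Total time = 38.0 + 14.5 + 9.82 = 62.3 s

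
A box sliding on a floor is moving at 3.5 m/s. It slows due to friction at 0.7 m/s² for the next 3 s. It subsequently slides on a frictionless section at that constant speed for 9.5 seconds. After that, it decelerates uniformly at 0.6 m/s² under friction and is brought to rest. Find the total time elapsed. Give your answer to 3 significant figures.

14.8 s

Phase 1 (decelerating): v₀ = 3.50 m/s, a = -0.7 m/s².
v = v₀ + at = 3.50 + (-0.7)(3) = 1.40 m/s
Δx = v₀t + ½at² = 3.50·3 + 0.5·-0.7·3² = 7.35 m

Phase 2 (constant speed): v₀ = 1.40 m/s, a = 0 m/s².
v = v₀ + at = 1.40 + (0)(9.5) = 1.40 m/s
Δx = v₀t + ½at² = 1.40·9.5 + 0.5·0·9.5² = 13.3 m

Phase 3 (decelerating): v₀ = 1.40 m/s, a = -0.6 m/s².
v = v₀ + at → t = (0 − 1.40) / -0.6 = 2.33 s
v² = v₀² + 2aΔx → Δx = (0² − 1.40²)/(2·-0.6) = 1.63 m
Total time = 3.00 + 9.50 + 2.33 = 14.8 s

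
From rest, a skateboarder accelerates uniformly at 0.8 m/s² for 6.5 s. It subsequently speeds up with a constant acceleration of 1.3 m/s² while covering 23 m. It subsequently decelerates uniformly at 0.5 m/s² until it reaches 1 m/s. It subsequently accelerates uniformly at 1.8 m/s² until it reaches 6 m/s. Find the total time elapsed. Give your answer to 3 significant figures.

29.1 s

Phase 1 (accelerating): v₀ = 0 m/s, a = 0.8 m/s².
v = v₀ + at = 0 + (0.8)(6.5) = 5.20 m/s
Δx = v₀t + ½at² = 0·6.5 + 0.5·0.8·6.5² = 16.9 m

Phase 2 (accelerating): v₀ = 5.20 m/s, a = 1.3 m/s².
v² = v₀² + 2aΔx = 5.20² + 2·1.3·23 = 86.8 → v = 9.32 m/s
t = (v − v₀)/a = (9.32 − 5.20)/1.3 = 3.17 s

Phase 3 (decelerating): v₀ = 9.32 m/s, a = -0.5 m/s².
v = v₀ + at → t = (1 − 9.32) / -0.5 = 16.6 s
v² = v₀² + 2aΔx → Δx = (1² − 9.32²)/(2·-0.5) = 85.8 m

Phase 4 (accelerating): v₀ = 1.00 m/s, a = 1.8 m/s².
v = v₀ + at → t = (6 − 1.00) / 1.8 = 2.78 s
v² = v₀² + 2aΔx → Δx = (6² − 1.00²)/(2·1.8) = 9.72 m
Total time = 6.50 + 3.17 + 16.6 + 2.78 = 29.1 s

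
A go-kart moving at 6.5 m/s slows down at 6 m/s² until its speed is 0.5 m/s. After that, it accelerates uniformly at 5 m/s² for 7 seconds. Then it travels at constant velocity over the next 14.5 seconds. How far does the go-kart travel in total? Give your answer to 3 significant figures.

644 m

Phase 1 (decelerating): v₀ = 6.50 m/s, a = -6 m/s².
v = v₀ + at → t = (0.5 − 6.50) / -6 = 1.00 s
v² = v₀² + 2aΔx → Δx = (0.5² − 6.50²)/(2·-6) = 3.50 m

Phase 2 (accelerating): v₀ = 0.500 m/s, a = 5 m/s².
v = v₀ + at = 0.500 + (5)(7) = 35.5 m/s
Δx = v₀t + ½at² = 0.500·7 + 0.5·5·7² = 126 m

Phase 3 (constant speed): v₀ = 35.5 m/s, a = 0 m/s².
v = v₀ + at = 35.5 + (0)(14.5) = 35.5 m/s
Δx = v₀t + ½at² = 35.5·14.5 + 0.5·0·14.5² = 515 m
Total distance = 3.50 + 126 + 515 = 644 m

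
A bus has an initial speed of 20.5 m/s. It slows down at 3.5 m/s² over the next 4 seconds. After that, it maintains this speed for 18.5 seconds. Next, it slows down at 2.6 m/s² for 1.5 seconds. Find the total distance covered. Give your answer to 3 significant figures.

Phase 1 (decelerating): v₀ = 20.5 m/s, a = -3.5 m/s².
v = v₀ + at = 20.5 + (-3.5)(4) = 6.50 m/s
Δx = v₀t + ½at² = 20.5·4 + 0.5·-3.5·4² = 54.0 m

Phase 2 (constant speed): v₀ = 6.50 m/s, a = 0 m/s².
v = v₀ + at = 6.50 + (0)(18.5) = 6.50 m/s
Δx = v₀t + ½at² = 6.50·18.5 + 0.5·0·18.5² = 120 m

Phase 3 (decelerating): v₀ = 6.50 m/s, a = -2.6 m/s².
v = v₀ + at = 6.50 + (-2.6)(1.5) = 2.60 m/s
Δx = v₀t + ½at² = 6.50·1.5 + 0.5·-2.6·1.5² = 6.82 m
Total distance = 54.0 + 120 + 6.82 = 181 m

181 m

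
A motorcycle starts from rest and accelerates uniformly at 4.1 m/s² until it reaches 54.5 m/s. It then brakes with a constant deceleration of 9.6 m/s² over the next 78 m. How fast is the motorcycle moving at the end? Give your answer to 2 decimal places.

Phase 1 (accelerating): v₀ = 0 m/s, a = 4.1 m/s².
v = v₀ + at → t = (54.5 − 0) / 4.1 = 13.3 s
v² = v₀² + 2aΔx → Δx = (54.5² − 0²)/(2·4.1) = 362 m

Phase 2 (decelerating): v₀ = 54.5 m/s, a = -9.6 m/s².
v² = v₀² + 2aΔx = 54.5² + 2·-9.6·78 = 1470 → v = 38.4 m/s
t = (v − v₀)/a = (38.4 − 54.5)/-9.6 = 1.68 s
Final speed = 38.4 m/s

38.38 m/s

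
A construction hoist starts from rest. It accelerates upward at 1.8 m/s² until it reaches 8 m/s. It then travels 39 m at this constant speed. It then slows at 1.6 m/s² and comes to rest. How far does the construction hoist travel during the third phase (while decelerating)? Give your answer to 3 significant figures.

20.0 m

Phase 1 (accelerating): v₀ = 0 m/s, a = 1.8 m/s².
v = v₀ + at → t = (8 − 0) / 1.8 = 4.44 s
v² = v₀² + 2aΔx → Δx = (8² − 0²)/(2·1.8) = 17.8 m

Phase 2 (constant speed): v₀ = 8.00 m/s, a = 0 m/s².
Constant speed: t = d/v = 39/8.00 = 4.88 s

Phase 3 (decelerating): v₀ = 8.00 m/s, a = -1.6 m/s².
v = v₀ + at → t = (0 − 8.00) / -1.6 = 5.00 s
v² = v₀² + 2aΔx → Δx = (0² − 8.00²)/(2·-1.6) = 20.0 m
Distance in phase 3 = 20.0 m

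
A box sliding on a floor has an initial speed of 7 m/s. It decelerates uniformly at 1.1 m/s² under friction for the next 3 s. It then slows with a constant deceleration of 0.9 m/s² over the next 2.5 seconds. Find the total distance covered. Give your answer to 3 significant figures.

22.5 m

Phase 1 (decelerating): v₀ = 7.00 m/s, a = -1.1 m/s².
v = v₀ + at = 7.00 + (-1.1)(3) = 3.70 m/s
Δx = v₀t + ½at² = 7.00·3 + 0.5·-1.1·3² = 16.1 m

Phase 2 (decelerating): v₀ = 3.70 m/s, a = -0.9 m/s².
v = v₀ + at = 3.70 + (-0.9)(2.5) = 1.45 m/s
Δx = v₀t + ½at² = 3.70·2.5 + 0.5·-0.9·2.5² = 6.44 m
Total distance = 16.1 + 6.44 = 22.5 m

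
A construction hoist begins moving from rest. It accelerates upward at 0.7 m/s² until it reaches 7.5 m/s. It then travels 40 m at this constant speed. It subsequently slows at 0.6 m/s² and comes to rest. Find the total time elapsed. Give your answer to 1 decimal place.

28.5 s

Phase 1 (accelerating): v₀ = 0 m/s, a = 0.7 m/s².
v = v₀ + at → t = (7.5 − 0) / 0.7 = 10.7 s
v² = v₀² + 2aΔx → Δx = (7.5² − 0²)/(2·0.7) = 40.2 m

Phase 2 (constant speed): v₀ = 7.50 m/s, a = 0 m/s².
Constant speed: t = d/v = 40/7.50 = 5.33 s

Phase 3 (decelerating): v₀ = 7.50 m/s, a = -0.6 m/s².
v = v₀ + at → t = (0 − 7.50) / -0.6 = 12.5 s
v² = v₀² + 2aΔx → Δx = (0² − 7.50²)/(2·-0.6) = 46.9 m
Total time = 10.7 + 5.33 + 12.5 = 28.5 s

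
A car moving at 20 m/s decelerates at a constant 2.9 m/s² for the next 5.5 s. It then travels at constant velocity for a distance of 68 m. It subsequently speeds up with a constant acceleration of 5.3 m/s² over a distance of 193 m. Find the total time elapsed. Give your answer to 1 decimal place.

Phase 1 (decelerating): v₀ = 20.0 m/s, a = -2.9 m/s².
v = v₀ + at = 20.0 + (-2.9)(5.5) = 4.05 m/s
Δx = v₀t + ½at² = 20.0·5.5 + 0.5·-2.9·5.5² = 66.1 m

Phase 2 (constant speed): v₀ = 4.05 m/s, a = 0 m/s².
Constant speed: t = d/v = 68/4.05 = 16.8 s

Phase 3 (accelerating): v₀ = 4.05 m/s, a = 5.3 m/s².
v² = v₀² + 2aΔx = 4.05² + 2·5.3·193 = 2060 → v = 45.4 m/s
t = (v − v₀)/a = (45.4 − 4.05)/5.3 = 7.80 s
Total time = 5.50 + 16.8 + 7.80 = 30.1 s

30.1 s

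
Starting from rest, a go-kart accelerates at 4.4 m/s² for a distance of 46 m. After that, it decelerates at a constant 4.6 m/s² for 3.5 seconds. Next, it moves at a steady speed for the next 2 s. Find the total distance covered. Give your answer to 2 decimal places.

Phase 1 (accelerating): v₀ = 0 m/s, a = 4.4 m/s².
v² = v₀² + 2aΔx = 0² + 2·4.4·46 = 405 → v = 20.1 m/s
t = (v − v₀)/a = (20.1 − 0)/4.4 = 4.57 s

Phase 2 (decelerating): v₀ = 20.1 m/s, a = -4.6 m/s².
v = v₀ + at = 20.1 + (-4.6)(3.5) = 4.02 m/s
Δx = v₀t + ½at² = 20.1·3.5 + 0.5·-4.6·3.5² = 42.2 m

Phase 3 (constant speed): v₀ = 4.02 m/s, a = 0 m/s².
v = v₀ + at = 4.02 + (0)(2) = 4.02 m/s
Δx = v₀t + ½at² = 4.02·2 + 0.5·0·2² = 8.04 m
Total distance = 46.0 + 42.2 + 8.04 = 96.3 m

96.28 m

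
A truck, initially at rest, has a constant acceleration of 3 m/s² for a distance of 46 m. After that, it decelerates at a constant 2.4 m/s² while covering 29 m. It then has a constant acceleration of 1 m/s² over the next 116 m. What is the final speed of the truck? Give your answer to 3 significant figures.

Phase 1 (accelerating): v₀ = 0 m/s, a = 3 m/s².
v² = v₀² + 2aΔx = 0² + 2·3·46 = 276 → v = 16.6 m/s
t = (v − v₀)/a = (16.6 − 0)/3 = 5.54 s

Phase 2 (decelerating): v₀ = 16.6 m/s, a = -2.4 m/s².
v² = v₀² + 2aΔx = 16.6² + 2·-2.4·29 = 137 → v = 11.7 m/s
t = (v − v₀)/a = (11.7 − 16.6)/-2.4 = 2.05 s

Phase 3 (accelerating): v₀ = 11.7 m/s, a = 1 m/s².
v² = v₀² + 2aΔx = 11.7² + 2·1·116 = 369 → v = 19.2 m/s
t = (v − v₀)/a = (19.2 − 11.7)/1 = 7.51 s
Final speed = 19.2 m/s

19.2 m/s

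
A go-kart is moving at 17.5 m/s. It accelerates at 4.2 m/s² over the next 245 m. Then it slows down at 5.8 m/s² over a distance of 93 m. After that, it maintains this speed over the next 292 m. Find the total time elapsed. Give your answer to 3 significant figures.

17.8 s

Phase 1 (accelerating): v₀ = 17.5 m/s, a = 4.2 m/s².
v² = v₀² + 2aΔx = 17.5² + 2·4.2·245 = 2360 → v = 48.6 m/s
t = (v − v₀)/a = (48.6 − 17.5)/4.2 = 7.41 s

Phase 2 (decelerating): v₀ = 48.6 m/s, a = -5.8 m/s².
v² = v₀² + 2aΔx = 48.6² + 2·-5.8·93 = 1290 → v = 35.9 m/s
t = (v − v₀)/a = (35.9 − 48.6)/-5.8 = 2.20 s

Phase 3 (constant speed): v₀ = 35.9 m/s, a = 0 m/s².
Constant speed: t = d/v = 292/35.9 = 8.14 s
Total time = 7.41 + 2.20 + 8.14 = 17.8 s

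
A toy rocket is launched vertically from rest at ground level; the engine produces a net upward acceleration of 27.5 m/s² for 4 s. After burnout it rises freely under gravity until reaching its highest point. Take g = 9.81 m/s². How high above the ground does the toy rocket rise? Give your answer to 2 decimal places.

Phase 1 (powered ascent): v₀ = 0 m/s, a = 27.5 m/s².
v = v₀ + at = 0 + (27.5)(4) = 110 m/s
Δx = v₀t + ½at² = 0·4 + 0.5·27.5·4² = 220 m

Phase 2 (coasting upward): v₀ = 110 m/s, a = -9.81 m/s².
v = v₀ + at → t = (0 − 110) / -9.81 = 11.2 s
v² = v₀² + 2aΔx → Δx = (0² − 110²)/(2·-9.81) = 617 m
Maximum height = 220 + 617 = 837 m

836.72 m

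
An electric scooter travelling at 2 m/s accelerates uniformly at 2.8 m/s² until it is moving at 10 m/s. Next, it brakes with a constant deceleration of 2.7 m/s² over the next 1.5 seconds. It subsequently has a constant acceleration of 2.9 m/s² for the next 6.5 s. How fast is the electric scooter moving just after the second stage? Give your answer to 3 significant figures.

5.95 m/s

Phase 1 (accelerating): v₀ = 2.00 m/s, a = 2.8 m/s².
v = v₀ + at → t = (10 − 2.00) / 2.8 = 2.86 s
v² = v₀² + 2aΔx → Δx = (10² − 2.00²)/(2·2.8) = 17.1 m

Phase 2 (decelerating): v₀ = 10.0 m/s, a = -2.7 m/s².
v = v₀ + at = 10.0 + (-2.7)(1.5) = 5.95 m/s
Δx = v₀t + ½at² = 10.0·1.5 + 0.5·-2.7·1.5² = 12.0 m
Speed at end of phase 2 = 5.95 m/s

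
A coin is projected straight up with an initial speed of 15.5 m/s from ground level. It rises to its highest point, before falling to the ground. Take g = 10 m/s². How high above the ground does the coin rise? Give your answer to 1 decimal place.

12.0 m

Phase 1 (rising): v₀ = 15.5 m/s, a = -10 m/s².
v = v₀ + at → t = (0 − 15.5) / -10 = 1.55 s
v² = v₀² + 2aΔx → Δx = (0² − 15.5²)/(2·-10) = 12.0 m
Maximum height = 12.0 m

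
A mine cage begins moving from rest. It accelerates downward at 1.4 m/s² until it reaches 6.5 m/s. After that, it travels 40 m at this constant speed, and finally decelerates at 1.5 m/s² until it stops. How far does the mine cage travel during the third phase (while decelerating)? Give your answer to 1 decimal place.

14.1 m

Phase 1 (accelerating): v₀ = 0 m/s, a = 1.4 m/s².
v = v₀ + at → t = (6.5 − 0) / 1.4 = 4.64 s
v² = v₀² + 2aΔx → Δx = (6.5² − 0²)/(2·1.4) = 15.1 m

Phase 2 (constant speed): v₀ = 6.50 m/s, a = 0 m/s².
Constant speed: t = d/v = 40/6.50 = 6.15 s

Phase 3 (decelerating): v₀ = 6.50 m/s, a = -1.5 m/s².
v = v₀ + at → t = (0 − 6.50) / -1.5 = 4.33 s
v² = v₀² + 2aΔx → Δx = (0² − 6.50²)/(2·-1.5) = 14.1 m
Distance in phase 3 = 14.1 m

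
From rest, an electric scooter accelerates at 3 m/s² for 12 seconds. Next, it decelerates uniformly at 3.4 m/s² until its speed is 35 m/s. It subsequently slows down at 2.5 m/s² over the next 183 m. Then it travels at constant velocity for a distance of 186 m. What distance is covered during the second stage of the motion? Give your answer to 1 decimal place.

10.4 m

Phase 1 (accelerating): v₀ = 0 m/s, a = 3 m/s².
v = v₀ + at = 0 + (3)(12) = 36.0 m/s
Δx = v₀t + ½at² = 0·12 + 0.5·3·12² = 216 m

Phase 2 (decelerating): v₀ = 36.0 m/s, a = -3.4 m/s².
v = v₀ + at → t = (35 − 36.0) / -3.4 = 0.294 s
v² = v₀² + 2aΔx → Δx = (35² − 36.0²)/(2·-3.4) = 10.4 m
Distance in phase 2 = 10.4 m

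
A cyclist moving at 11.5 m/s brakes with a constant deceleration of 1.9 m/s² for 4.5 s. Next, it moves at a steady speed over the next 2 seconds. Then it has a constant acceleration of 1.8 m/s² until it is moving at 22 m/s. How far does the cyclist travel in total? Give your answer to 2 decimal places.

Phase 1 (decelerating): v₀ = 11.5 m/s, a = -1.9 m/s².
v = v₀ + at = 11.5 + (-1.9)(4.5) = 2.95 m/s
Δx = v₀t + ½at² = 11.5·4.5 + 0.5·-1.9·4.5² = 32.5 m

Phase 2 (constant speed): v₀ = 2.95 m/s, a = 0 m/s².
v = v₀ + at = 2.95 + (0)(2) = 2.95 m/s
Δx = v₀t + ½at² = 2.95·2 + 0.5·0·2² = 5.90 m

Phase 3 (accelerating): v₀ = 2.95 m/s, a = 1.8 m/s².
v = v₀ + at → t = (22 − 2.95) / 1.8 = 10.6 s
v² = v₀² + 2aΔx → Δx = (22² − 2.95²)/(2·1.8) = 132 m
Total distance = 32.5 + 5.90 + 132 = 170 m

170.44 m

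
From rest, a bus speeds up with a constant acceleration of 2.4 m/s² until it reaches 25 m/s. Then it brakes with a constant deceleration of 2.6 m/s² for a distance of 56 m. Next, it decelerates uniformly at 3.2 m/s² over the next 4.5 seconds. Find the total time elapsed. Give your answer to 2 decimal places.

Phase 1 (accelerating): v₀ = 0 m/s, a = 2.4 m/s².
v = v₀ + at → t = (25 − 0) / 2.4 = 10.4 s
v² = v₀² + 2aΔx → Δx = (25² − 0²)/(2·2.4) = 130 m

Phase 2 (decelerating): v₀ = 25.0 m/s, a = -2.6 m/s².
v² = v₀² + 2aΔx = 25.0² + 2·-2.6·56 = 334 → v = 18.3 m/s
t = (v − v₀)/a = (18.3 − 25.0)/-2.6 = 2.59 s

Phase 3 (decelerating): v₀ = 18.3 m/s, a = -3.2 m/s².
v = v₀ + at = 18.3 + (-3.2)(4.5) = 3.87 m/s
Δx = v₀t + ½at² = 18.3·4.5 + 0.5·-3.2·4.5² = 49.8 m
Total time = 10.4 + 2.59 + 4.50 = 17.5 s

17.51 s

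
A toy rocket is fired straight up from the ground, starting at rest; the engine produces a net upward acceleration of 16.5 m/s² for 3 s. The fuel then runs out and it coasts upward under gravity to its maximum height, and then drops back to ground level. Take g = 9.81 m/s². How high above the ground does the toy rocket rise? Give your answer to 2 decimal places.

Phase 1 (powered ascent): v₀ = 0 m/s, a = 16.5 m/s².
v = v₀ + at = 0 + (16.5)(3) = 49.5 m/s
Δx = v₀t + ½at² = 0·3 + 0.5·16.5·3² = 74.2 m

Phase 2 (coasting upward): v₀ = 49.5 m/s, a = -9.81 m/s².
v = v₀ + at → t = (0 − 49.5) / -9.81 = 5.05 s
v² = v₀² + 2aΔx → Δx = (0² − 49.5²)/(2·-9.81) = 125 m
Maximum height = 74.2 + 125 = 199 m

199.14 m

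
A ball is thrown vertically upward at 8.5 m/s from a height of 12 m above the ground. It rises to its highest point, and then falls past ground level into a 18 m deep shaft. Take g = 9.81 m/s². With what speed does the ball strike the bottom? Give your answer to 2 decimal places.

25.71 m/s

Phase 1 (rising): v₀ = 8.50 m/s, a = -9.81 m/s².
v = v₀ + at → t = (0 − 8.50) / -9.81 = 0.866 s
v² = v₀² + 2aΔx → Δx = (0² − 8.50²)/(2·-9.81) = 3.68 m

Phase 2 (falling): v₀ = 0 m/s, a = -9.81 m/s².
Falls 33.7 m from rest: t = √(2·33.7/9.81) = 2.62 s; v = g·t = 25.7 m/s.
Final speed = 25.7 m/s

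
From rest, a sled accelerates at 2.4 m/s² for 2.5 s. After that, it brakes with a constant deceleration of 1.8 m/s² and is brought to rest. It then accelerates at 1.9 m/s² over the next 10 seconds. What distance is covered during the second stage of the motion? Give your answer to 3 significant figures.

10.0 m

Phase 1 (accelerating): v₀ = 0 m/s, a = 2.4 m/s².
v = v₀ + at = 0 + (2.4)(2.5) = 6.00 m/s
Δx = v₀t + ½at² = 0·2.5 + 0.5·2.4·2.5² = 7.50 m

Phase 2 (decelerating): v₀ = 6.00 m/s, a = -1.8 m/s².
v = v₀ + at → t = (0 − 6.00) / -1.8 = 3.33 s
v² = v₀² + 2aΔx → Δx = (0² − 6.00²)/(2·-1.8) = 10.0 m
Distance in phase 2 = 10.0 m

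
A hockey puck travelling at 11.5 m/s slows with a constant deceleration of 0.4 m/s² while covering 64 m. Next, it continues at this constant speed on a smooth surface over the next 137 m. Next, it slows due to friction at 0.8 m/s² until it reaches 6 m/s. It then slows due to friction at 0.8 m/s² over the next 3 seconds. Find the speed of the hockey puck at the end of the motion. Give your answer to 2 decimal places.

3.60 m/s

Phase 1 (decelerating): v₀ = 11.5 m/s, a = -0.4 m/s².
v² = v₀² + 2aΔx = 11.5² + 2·-0.4·64 = 81.0 → v = 9.00 m/s
t = (v − v₀)/a = (9.00 − 11.5)/-0.4 = 6.24 s

Phase 2 (constant speed): v₀ = 9.00 m/s, a = 0 m/s².
Constant speed: t = d/v = 137/9.00 = 15.2 s

Phase 3 (decelerating): v₀ = 9.00 m/s, a = -0.8 m/s².
v = v₀ + at → t = (6 − 9.00) / -0.8 = 3.75 s
v² = v₀² + 2aΔx → Δx = (6² − 9.00²)/(2·-0.8) = 28.2 m

Phase 4 (decelerating): v₀ = 6.00 m/s, a = -0.8 m/s².
v = v₀ + at = 6.00 + (-0.8)(3) = 3.60 m/s
Δx = v₀t + ½at² = 6.00·3 + 0.5·-0.8·3² = 14.4 m
Final speed = 3.60 m/s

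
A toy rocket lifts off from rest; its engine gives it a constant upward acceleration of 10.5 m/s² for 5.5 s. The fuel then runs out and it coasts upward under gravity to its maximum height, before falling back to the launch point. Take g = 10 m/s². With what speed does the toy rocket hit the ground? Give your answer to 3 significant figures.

80.7 m/s

Phase 1 (powered ascent): v₀ = 0 m/s, a = 10.5 m/s².
v = v₀ + at = 0 + (10.5)(5.5) = 57.8 m/s
Δx = v₀t + ½at² = 0·5.5 + 0.5·10.5·5.5² = 159 m

Phase 2 (coasting upward): v₀ = 57.8 m/s, a = -10 m/s².
v = v₀ + at → t = (0 − 57.8) / -10 = 5.78 s
v² = v₀² + 2aΔx → Δx = (0² − 57.8²)/(2·-10) = 167 m

Phase 3 (free fall): v₀ = 0 m/s, a = -10 m/s².
Falls 326 m from rest: t = √(2·326/10) = 8.07 s; v = g·t = 80.7 m/s.
Impact speed = 80.7 m/s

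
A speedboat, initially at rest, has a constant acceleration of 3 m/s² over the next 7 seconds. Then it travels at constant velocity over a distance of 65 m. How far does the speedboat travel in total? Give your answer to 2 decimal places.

138.50 m

Phase 1 (accelerating): v₀ = 0 m/s, a = 3 m/s².
v = v₀ + at = 0 + (3)(7) = 21.0 m/s
Δx = v₀t + ½at² = 0·7 + 0.5·3·7² = 73.5 m

Phase 2 (constant speed): v₀ = 21.0 m/s, a = 0 m/s².
Constant speed: t = d/v = 65/21.0 = 3.10 s
Total distance = 73.5 + 65.0 = 138 m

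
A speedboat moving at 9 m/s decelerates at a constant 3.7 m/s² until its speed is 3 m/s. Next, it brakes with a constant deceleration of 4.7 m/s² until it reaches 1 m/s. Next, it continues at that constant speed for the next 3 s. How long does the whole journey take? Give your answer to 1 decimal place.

5.0 s

Phase 1 (decelerating): v₀ = 9.00 m/s, a = -3.7 m/s².
v = v₀ + at → t = (3 − 9.00) / -3.7 = 1.62 s
v² = v₀² + 2aΔx → Δx = (3² − 9.00²)/(2·-3.7) = 9.73 m

Phase 2 (decelerating): v₀ = 3.00 m/s, a = -4.7 m/s².
v = v₀ + at → t = (1 − 3.00) / -4.7 = 0.426 s
v² = v₀² + 2aΔx → Δx = (1² − 3.00²)/(2·-4.7) = 0.851 m

Phase 3 (constant speed): v₀ = 1.00 m/s, a = 0 m/s².
v = v₀ + at = 1.00 + (0)(3) = 1.00 m/s
Δx = v₀t + ½at² = 1.00·3 + 0.5·0·3² = 3.00 m
Total time = 1.62 + 0.426 + 3.00 = 5.05 s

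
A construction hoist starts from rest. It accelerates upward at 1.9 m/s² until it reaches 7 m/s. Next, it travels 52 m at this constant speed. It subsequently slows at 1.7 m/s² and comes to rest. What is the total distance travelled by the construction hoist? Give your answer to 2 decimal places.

79.31 m

Phase 1 (accelerating): v₀ = 0 m/s, a = 1.9 m/s².
v = v₀ + at → t = (7 − 0) / 1.9 = 3.68 s
v² = v₀² + 2aΔx → Δx = (7² − 0²)/(2·1.9) = 12.9 m

Phase 2 (constant speed): v₀ = 7.00 m/s, a = 0 m/s².
Constant speed: t = d/v = 52/7.00 = 7.43 s

Phase 3 (decelerating): v₀ = 7.00 m/s, a = -1.7 m/s².
v = v₀ + at → t = (0 − 7.00) / -1.7 = 4.12 s
v² = v₀² + 2aΔx → Δx = (0² − 7.00²)/(2·-1.7) = 14.4 m
Total distance = 12.9 + 52.0 + 14.4 = 79.3 m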